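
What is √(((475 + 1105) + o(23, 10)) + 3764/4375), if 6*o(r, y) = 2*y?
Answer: √436643382/525 ≈ 39.802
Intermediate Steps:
o(r, y) = y/3 (o(r, y) = (2*y)/6 = y/3)
√(((475 + 1105) + o(23, 10)) + 3764/4375) = √(((475 + 1105) + (⅓)*10) + 3764/4375) = √((1580 + 10/3) + 3764*(1/4375)) = √(4750/3 + 3764/4375) = √(20792542/13125) = √436643382/525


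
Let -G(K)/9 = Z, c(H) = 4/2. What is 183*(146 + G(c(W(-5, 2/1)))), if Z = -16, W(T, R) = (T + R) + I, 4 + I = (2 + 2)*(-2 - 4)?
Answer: 53070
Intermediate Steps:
I = -28 (I = -4 + (2 + 2)*(-2 - 4) = -4 + 4*(-6) = -4 - 24 = -28)
W(T, R) = -28 + R + T (W(T, R) = (T + R) - 28 = (R + T) - 28 = -28 + R + T)
c(H) = 2 (c(H) = 4*(½) = 2)
G(K) = 144 (G(K) = -9*(-16) = 144)
183*(146 + G(c(W(-5, 2/1)))) = 183*(146 + 144) = 183*290 = 53070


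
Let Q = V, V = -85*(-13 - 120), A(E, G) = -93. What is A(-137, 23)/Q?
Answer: -93/11305 ≈ -0.0082265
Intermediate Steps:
V = 11305 (V = -85*(-133) = 11305)
Q = 11305
A(-137, 23)/Q = -93/11305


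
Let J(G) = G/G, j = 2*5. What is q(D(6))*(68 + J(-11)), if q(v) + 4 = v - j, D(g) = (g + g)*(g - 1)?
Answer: 3174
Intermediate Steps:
j = 10
J(G) = 1
D(g) = 2*g*(-1 + g) (D(g) = (2*g)*(-1 + g) = 2*g*(-1 + g))
q(v) = -14 + v (q(v) = -4 + (v - 1*10) = -4 + (v - 10) = -4 + (-10 + v) = -14 + v)
q(D(6))*(68 + J(-11)) = (-14 + 2*6*(-1 + 6))*(68 + 1) = (-14 + 2*6*5)*69 = (-14 + 60)*69 = 46*69 = 3174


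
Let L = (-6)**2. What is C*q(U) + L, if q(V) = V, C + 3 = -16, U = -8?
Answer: 188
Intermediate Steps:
C = -19 (C = -3 - 16 = -19)
L = 36
C*q(U) + L = -19*(-8) + 36 = 152 + 36 = 188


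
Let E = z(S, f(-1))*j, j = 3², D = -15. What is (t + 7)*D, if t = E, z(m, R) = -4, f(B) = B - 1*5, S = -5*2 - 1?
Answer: 435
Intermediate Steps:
S = -11 (S = -10 - 1 = -11)
f(B) = -5 + B (f(B) = B - 5 = -5 + B)
j = 9
E = -36 (E = -4*9 = -36)
t = -36
(t + 7)*D = (-36 + 7)*(-15) = -29*(-15) = 435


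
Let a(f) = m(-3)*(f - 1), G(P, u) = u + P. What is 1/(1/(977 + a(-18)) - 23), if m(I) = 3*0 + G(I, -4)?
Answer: -1110/25529 ≈ -0.043480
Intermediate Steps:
G(P, u) = P + u
m(I) = -4 + I (m(I) = 3*0 + (I - 4) = 0 + (-4 + I) = -4 + I)
a(f) = 7 - 7*f (a(f) = (-4 - 3)*(f - 1) = -7*(-1 + f) = 7 - 7*f)
1/(1/(977 + a(-18)) - 23) = 1/(1/(977 + (7 - 7*(-18))) - 23) = 1/(1/(977 + (7 + 126)) - 23) = 1/(1/(977 + 133) - 23) = 1/(1/1110 - 23) = 1/(-25529/1110) = -1110/25529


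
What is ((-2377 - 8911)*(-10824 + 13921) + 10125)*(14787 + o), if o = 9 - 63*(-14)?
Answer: -547927458858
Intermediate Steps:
o = 891 (o = 9 + 882 = 891)
((-2377 - 8911)*(-10824 + 13921) + 10125)*(14787 + o) = ((-2377 - 8911)*(-10824 + 13921) + 10125)*(14787 + 891) = (-11288*3097 + 10125)*15678 = (-34958936 + 10125)*15678 = -34948811*15678 = -547927458858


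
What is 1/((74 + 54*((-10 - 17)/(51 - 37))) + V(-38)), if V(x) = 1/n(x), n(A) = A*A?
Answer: -10108/304677 ≈ -0.033176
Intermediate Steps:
n(A) = A**2
V(x) = x**(-2) (V(x) = 1/(x**2) = x**(-2))
1/((74 + 54*((-10 - 17)/(51 - 37))) + V(-38)) = 1/((74 + 54*((-10 - 17)/(51 - 37))) + (-38)**(-2)) = 1/((74 + 54*(-27/14)) + 1/1444) = 1/((74 - 729/7) + 1/1444) = 1/(-211/7 + 1/1444) = 1/(-304677/10108) = -10108/304677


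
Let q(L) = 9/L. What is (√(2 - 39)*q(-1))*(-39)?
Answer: 351*I*√37 ≈ 2135.1*I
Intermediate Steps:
(√(2 - 39)*q(-1))*(-39) = (√(2 - 39)*(9/(-1)))*(-39) = (√(-37)*(9*(-1)))*(-39) = ((I*√37)*(-9))*(-39) = -9*I*√37*(-39) = 351*I*√37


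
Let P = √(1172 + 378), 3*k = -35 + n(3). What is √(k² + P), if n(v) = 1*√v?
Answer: √((35 - √3)² + 45*√62)/3 ≈ 12.741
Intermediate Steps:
n(v) = √v
k = -35/3 + √3/3 (k = (-35 + √3)/3 = -35/3 + √3/3 ≈ -11.089)
P = 5*√62 (P = √1550 = 5*√62 ≈ 39.370)
√(k² + P) = √((-35/3 + √3/3)² + 5*√62)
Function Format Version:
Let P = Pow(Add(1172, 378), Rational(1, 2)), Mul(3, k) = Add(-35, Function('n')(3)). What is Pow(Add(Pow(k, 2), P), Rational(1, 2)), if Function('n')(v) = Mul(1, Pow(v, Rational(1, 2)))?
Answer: Mul(Rational(1, 3), Pow(Add(Pow(Add(35, Mul(-1, Pow(3, Rational(1, 2)))), 2), Mul(45, Pow(62, Rational(1, 2)))), Rational(1, 2))) ≈ 12.741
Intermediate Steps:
Function('n')(v) = Pow(v, Rational(1, 2))
k = Add(Rational(-35, 3), Mul(Rational(1, 3), Pow(3, Rational(1, 2)))) (k = Mul(Rational(1, 3), Add(-35, Pow(3, Rational(1, 2)))) = Add(Rational(-35, 3), Mul(Rational(1, 3), Pow(3, Rational(1, 2)))) ≈ -11.089)
P = Mul(5, Pow(62, Rational(1, 2))) (P = Pow(1550, Rational(1, 2)) = Mul(5, Pow(62, Rational(1, 2))) ≈ 39.370)
Pow(Add(Pow(k, 2), P), Rational(1, 2)) = Pow(Add(Pow(Add(Rational(-35, 3), Mul(Rational(1, 3), Pow(3, Rational(1, 2)))), 2), Mul(5, Pow(62, Rational(1, 2)))), Rational(1, 2))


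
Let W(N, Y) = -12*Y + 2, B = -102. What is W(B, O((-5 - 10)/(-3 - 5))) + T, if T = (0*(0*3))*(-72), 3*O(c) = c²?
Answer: -193/16 ≈ -12.063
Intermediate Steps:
O(c) = c²/3
W(N, Y) = 2 - 12*Y
T = 0 (T = (0*0)*(-72) = 0*(-72) = 0)
W(B, O((-5 - 10)/(-3 - 5))) + T = (2 - 4*((-5 - 10)/(-3 - 5))²) + 0 = (2 - 4*(-15/(-8))²) + 0 = (2 - 4*(-15*(-⅛))²) + 0 = (2 - 4*(15/8)²) + 0 = (2 - 4*225/64) + 0 = (2 - 12*75/64) + 0 = (2 - 225/16) + 0 = -193/16 + 0 = -193/16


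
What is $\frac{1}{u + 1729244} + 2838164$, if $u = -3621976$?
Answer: $\frac{5371883824047}{1892732} \approx 2.8382 \cdot 10^{6}$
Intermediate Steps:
$\frac{1}{u + 1729244} + 2838164 = \frac{1}{-3621976 + 1729244} + 2838164 = \frac{1}{-1892732} + 2838164 = - \frac{1}{1892732} + 2838164 = \frac{5371883824047}{1892732}$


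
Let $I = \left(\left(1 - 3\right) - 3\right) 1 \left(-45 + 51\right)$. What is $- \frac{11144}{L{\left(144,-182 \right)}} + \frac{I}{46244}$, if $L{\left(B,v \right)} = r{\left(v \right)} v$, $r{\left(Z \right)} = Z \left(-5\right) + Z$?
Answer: $\frac{1141447}{13676663} \approx 0.083459$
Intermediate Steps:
$r{\left(Z \right)} = - 4 Z$ ($r{\left(Z \right)} = - 5 Z + Z = - 4 Z$)
$I = -30$ ($I = \left(-2 - 3\right) 1 \cdot 6 = \left(-5\right) 1 \cdot 6 = \left(-5\right) 6 = -30$)
$L{\left(B,v \right)} = - 4 v^{2}$ ($L{\left(B,v \right)} = - 4 v v = - 4 v^{2}$)
$- \frac{11144}{L{\left(144,-182 \right)}} + \frac{I}{46244} = - \frac{11144}{\left(-4\right) \left(-182\right)^{2}} - \frac{30}{46244} = - \frac{11144}{\left(-4\right) 33124} - \frac{15}{23122} = - \frac{11144}{-132496} - \frac{15}{23122} = \left(-11144\right) \left(- \frac{1}{132496}\right) - \frac{15}{23122} = \frac{199}{2366} - \frac{15}{23122} = \frac{1141447}{13676663}$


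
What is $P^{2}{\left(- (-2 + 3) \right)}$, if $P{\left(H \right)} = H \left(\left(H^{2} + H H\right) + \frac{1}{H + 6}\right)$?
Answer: $\frac{121}{25} \approx 4.84$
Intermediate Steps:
$P{\left(H \right)} = H \left(\frac{1}{6 + H} + 2 H^{2}\right)$ ($P{\left(H \right)} = H \left(\left(H^{2} + H^{2}\right) + \frac{1}{6 + H}\right) = H \left(2 H^{2} + \frac{1}{6 + H}\right) = H \left(\frac{1}{6 + H} + 2 H^{2}\right)$)
$P^{2}{\left(- (-2 + 3) \right)} = \left(\frac{- (-2 + 3) + 2 \left(- (-2 + 3)\right)^{4} + 12 \left(- (-2 + 3)\right)^{3}}{6 - \left(-2 + 3\right)}\right)^{2} = \left(\frac{\left(-1\right) 1 + 2 \left(\left(-1\right) 1\right)^{4} + 12 \left(\left(-1\right) 1\right)^{3}}{6 - 1}\right)^{2} = \left(\frac{-1 + 2 \left(-1\right)^{4} + 12 \left(-1\right)^{3}}{6 - 1}\right)^{2} = \left(\frac{-1 + 2 \cdot 1 + 12 \left(-1\right)}{5}\right)^{2} = \left(\frac{-1 + 2 - 12}{5}\right)^{2} = \left(\frac{1}{5} \left(-11\right)\right)^{2} = \left(- \frac{11}{5}\right)^{2} = \frac{121}{25}$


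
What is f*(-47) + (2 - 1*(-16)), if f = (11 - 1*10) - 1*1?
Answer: 18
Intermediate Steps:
f = 0 (f = (11 - 10) - 1 = 1 - 1 = 0)
f*(-47) + (2 - 1*(-16)) = 0*(-47) + (2 - 1*(-16)) = 0 + (2 + 16) = 0 + 18 = 18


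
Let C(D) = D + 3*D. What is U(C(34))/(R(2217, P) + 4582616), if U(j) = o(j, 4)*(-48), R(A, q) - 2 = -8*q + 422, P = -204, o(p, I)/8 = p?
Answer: -544/47757 ≈ -0.011391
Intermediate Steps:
C(D) = 4*D
o(p, I) = 8*p
R(A, q) = 424 - 8*q (R(A, q) = 2 + (-8*q + 422) = 2 + (422 - 8*q) = 424 - 8*q)
U(j) = -384*j (U(j) = (8*j)*(-48) = -384*j)
U(C(34))/(R(2217, P) + 4582616) = (-1536*34)/((424 - 8*(-204)) + 4582616) = (-384*136)/((424 + 1632) + 4582616) = -52224/(2056 + 4582616) = -52224/4584672 = -52224*1/4584672 = -544/47757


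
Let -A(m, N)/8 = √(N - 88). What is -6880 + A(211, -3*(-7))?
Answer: -6880 - 8*I*√67 ≈ -6880.0 - 65.483*I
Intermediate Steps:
A(m, N) = -8*√(-88 + N) (A(m, N) = -8*√(N - 88) = -8*√(-88 + N))
-6880 + A(211, -3*(-7)) = -6880 - 8*√(-88 - 3*(-7)) = -6880 - 8*√(-88 + 21) = -6880 - 8*I*√67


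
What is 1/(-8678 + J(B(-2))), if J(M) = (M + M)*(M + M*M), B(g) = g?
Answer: -1/8686 ≈ -0.00011513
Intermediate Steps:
J(M) = 2*M*(M + M²) (J(M) = (2*M)*(M + M²) = 2*M*(M + M²))
1/(-8678 + J(B(-2))) = 1/(-8678 + 2*(-2)²*(1 - 2)) = 1/(-8678 + 2*4*(-1)) = 1/(-8678 - 8) = 1/(-8686) = -1/8686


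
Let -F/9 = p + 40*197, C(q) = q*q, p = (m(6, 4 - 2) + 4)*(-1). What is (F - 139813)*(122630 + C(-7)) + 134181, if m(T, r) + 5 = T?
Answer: -25846858971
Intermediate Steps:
m(T, r) = -5 + T
p = -5 (p = ((-5 + 6) + 4)*(-1) = (1 + 4)*(-1) = 5*(-1) = -5)
C(q) = q²
F = -70875 (F = -9*(-5 + 40*197) = -9*(-5 + 7880) = -9*7875 = -70875)
(F - 139813)*(122630 + C(-7)) + 134181 = (-70875 - 139813)*(122630 + (-7)²) + 134181 = -210688*(122630 + 49) + 134181 = -210688*122679 + 134181 = -25846993152 + 134181 = -25846858971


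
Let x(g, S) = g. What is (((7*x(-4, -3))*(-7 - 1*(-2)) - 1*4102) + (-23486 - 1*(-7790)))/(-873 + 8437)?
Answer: -9829/3782 ≈ -2.5989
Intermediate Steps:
(((7*x(-4, -3))*(-7 - 1*(-2)) - 1*4102) + (-23486 - 1*(-7790)))/(-873 + 8437) = (((7*(-4))*(-7 - 1*(-2)) - 1*4102) + (-23486 - 1*(-7790)))/(-873 + 8437) = ((-28*(-7 + 2) - 4102) + (-23486 + 7790))/7564 = ((-28*(-5) - 4102) - 15696)*(1/7564) = ((140 - 4102) - 15696)*(1/7564) = (-3962 - 15696)*(1/7564) = -19658*1/7564 = -9829/3782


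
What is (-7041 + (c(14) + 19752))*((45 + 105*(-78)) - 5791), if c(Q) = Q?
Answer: -177335600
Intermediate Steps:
(-7041 + (c(14) + 19752))*((45 + 105*(-78)) - 5791) = (-7041 + (14 + 19752))*((45 + 105*(-78)) - 5791) = (-7041 + 19766)*((45 - 8190) - 5791) = 12725*(-8145 - 5791) = 12725*(-13936) = -177335600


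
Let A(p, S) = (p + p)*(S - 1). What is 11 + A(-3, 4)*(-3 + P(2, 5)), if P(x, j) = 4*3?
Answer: -151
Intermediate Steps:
P(x, j) = 12
A(p, S) = 2*p*(-1 + S) (A(p, S) = (2*p)*(-1 + S) = 2*p*(-1 + S))
11 + A(-3, 4)*(-3 + P(2, 5)) = 11 + (2*(-3)*(-1 + 4))*(-3 + 12) = 11 + (2*(-3)*3)*9 = 11 - 18*9 = 11 - 162 = -151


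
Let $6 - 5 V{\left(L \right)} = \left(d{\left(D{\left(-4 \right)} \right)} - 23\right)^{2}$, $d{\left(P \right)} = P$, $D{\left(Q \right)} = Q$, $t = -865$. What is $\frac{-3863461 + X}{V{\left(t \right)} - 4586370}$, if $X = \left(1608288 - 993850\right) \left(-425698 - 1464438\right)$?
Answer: $\frac{1935625411715}{7644191} \approx 2.5322 \cdot 10^{5}$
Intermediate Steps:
$V{\left(L \right)} = - \frac{723}{5}$ ($V{\left(L \right)} = \frac{6}{5} - \frac{\left(-4 - 23\right)^{2}}{5} = \frac{6}{5} - \frac{\left(-27\right)^{2}}{5} = \frac{6}{5} - \frac{729}{5} = - \frac{723}{5}$)
$X = -1161371383568$ ($X = 614438 \left(-1890136\right) = -1161371383568$)
$\frac{-3863461 + X}{V{\left(t \right)} - 4586370} = \frac{-3863461 - 1161371383568}{- \frac{723}{5} - 4586370} = - \frac{1161375247029}{- \frac{22932573}{5}} = \left(-1161375247029\right) \left(- \frac{5}{22932573}\right) = \frac{1935625411715}{7644191}$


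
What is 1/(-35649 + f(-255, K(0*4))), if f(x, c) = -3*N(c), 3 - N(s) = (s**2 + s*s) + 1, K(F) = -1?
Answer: -1/35649 ≈ -2.8051e-5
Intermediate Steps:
N(s) = 2 - 2*s**2 (N(s) = 3 - ((s**2 + s*s) + 1) = 3 - ((s**2 + s**2) + 1) = 3 - (2*s**2 + 1) = 3 - (1 + 2*s**2) = 3 + (-1 - 2*s**2) = 2 - 2*s**2)
f(x, c) = -6 + 6*c**2 (f(x, c) = -3*(2 - 2*c**2) = -6 + 6*c**2)
1/(-35649 + f(-255, K(0*4))) = 1/(-35649 + (-6 + 6*(-1)**2)) = 1/(-35649 + (-6 + 6*1)) = 1/(-35649 + (-6 + 6)) = 1/(-35649 + 0) = 1/(-35649) = -1/35649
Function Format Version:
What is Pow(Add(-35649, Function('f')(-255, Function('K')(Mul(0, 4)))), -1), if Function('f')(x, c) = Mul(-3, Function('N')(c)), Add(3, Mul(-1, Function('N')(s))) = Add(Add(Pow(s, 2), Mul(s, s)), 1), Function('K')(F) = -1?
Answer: Rational(-1, 35649) ≈ -2.8051e-5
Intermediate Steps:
Function('N')(s) = Add(2, Mul(-2, Pow(s, 2))) (Function('N')(s) = Add(3, Mul(-1, Add(Add(Pow(s, 2), Mul(s, s)), 1))) = Add(3, Mul(-1, Add(Add(Pow(s, 2), Pow(s, 2)), 1))) = Add(3, Mul(-1, Add(Mul(2, Pow(s, 2)), 1))) = Add(3, Mul(-1, Add(1, Mul(2, Pow(s, 2))))) = Add(3, Add(-1, Mul(-2, Pow(s, 2)))) = Add(2, Mul(-2, Pow(s, 2))))
Function('f')(x, c) = Add(-6, Mul(6, Pow(c, 2))) (Function('f')(x, c) = Mul(-3, Add(2, Mul(-2, Pow(c, 2)))) = Add(-6, Mul(6, Pow(c, 2))))
Pow(Add(-35649, Function('f')(-255, Function('K')(Mul(0, 4)))), -1) = Pow(Add(-35649, Add(-6, Mul(6, Pow(-1, 2)))), -1) = Pow(Add(-35649, Add(-6, Mul(6, 1))), -1) = Pow(Add(-35649, Add(-6, 6)), -1) = Pow(Add(-35649, 0), -1) = Pow(-35649, -1) = Rational(-1, 35649)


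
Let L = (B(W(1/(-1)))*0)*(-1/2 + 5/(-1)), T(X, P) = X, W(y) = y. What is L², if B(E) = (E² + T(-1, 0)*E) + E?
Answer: 0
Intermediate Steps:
B(E) = E² (B(E) = (E² - E) + E = E²)
L = 0 (L = ((1/(-1))²*0)*(-1/2 + 5/(-1)) = ((-1)²*0)*(-1*½ + 5*(-1)) = (1*0)*(-½ - 5) = 0*(-11/2) = 0)
L² = 0² = 0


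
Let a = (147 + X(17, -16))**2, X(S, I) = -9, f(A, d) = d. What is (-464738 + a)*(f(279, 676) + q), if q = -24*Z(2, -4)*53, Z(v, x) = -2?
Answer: -1435134680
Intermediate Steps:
q = 2544 (q = -24*(-2)*53 = 48*53 = 2544)
a = 19044 (a = (147 - 9)**2 = 138**2 = 19044)
(-464738 + a)*(f(279, 676) + q) = (-464738 + 19044)*(676 + 2544) = -445694*3220 = -1435134680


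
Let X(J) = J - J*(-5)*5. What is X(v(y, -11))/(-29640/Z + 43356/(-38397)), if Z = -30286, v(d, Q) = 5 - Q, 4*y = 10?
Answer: -265220878/95939 ≈ -2764.5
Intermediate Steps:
y = 5/2 (y = (¼)*10 = 5/2 ≈ 2.5000)
X(J) = 26*J (X(J) = J - (-5*J)*5 = J - (-25)*J = J + 25*J = 26*J)
X(v(y, -11))/(-29640/Z + 43356/(-38397)) = (26*(5 - 1*(-11)))/(-29640/(-30286) + 43356/(-38397)) = (26*(5 + 11))/(-29640*(-1/30286) + 43356*(-1/38397)) = (26*16)/(780/797 - 14452/12799) = 416/(-1535024/10200803) = 416*(-10200803/1535024) = -265220878/95939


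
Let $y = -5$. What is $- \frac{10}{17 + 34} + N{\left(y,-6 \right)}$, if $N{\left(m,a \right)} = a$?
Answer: $- \frac{316}{51} \approx -6.1961$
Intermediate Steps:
$- \frac{10}{17 + 34} + N{\left(y,-6 \right)} = - \frac{10}{17 + 34} - 6 = - \frac{10}{51} - 6 = - \frac{316}{51}$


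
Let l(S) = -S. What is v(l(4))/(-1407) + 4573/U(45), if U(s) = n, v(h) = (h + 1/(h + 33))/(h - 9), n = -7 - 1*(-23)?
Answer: 2425695707/8487024 ≈ 285.81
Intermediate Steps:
n = 16 (n = -7 + 23 = 16)
v(h) = (h + 1/(33 + h))/(-9 + h)
U(s) = 16
v(l(4))/(-1407) + 4573/U(45) = ((1 + (-1*4)² + 33*(-1*4))/(-297 + (-1*4)² + 24*(-1*4)))/(-1407) + 4573/16 = ((1 + (-4)² + 33*(-4))/(-297 + (-4)² + 24*(-4)))*(-1/1407) + 4573*(1/16) = ((1 + 16 - 132)/(-297 + 16 - 96))*(-1/1407) + 4573/16 = (-115/(-377))*(-1/1407) + 4573/16 = -1/377*(-115)*(-1/1407) + 4573/16 = (115/377)*(-1/1407) + 4573/16 = -115/530439 + 4573/16 = 2425695707/8487024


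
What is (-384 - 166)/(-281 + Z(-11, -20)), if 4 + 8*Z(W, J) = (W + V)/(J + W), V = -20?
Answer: 4400/2251 ≈ 1.9547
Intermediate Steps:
Z(W, J) = -1/2 + (-20 + W)/(8*(J + W)) (Z(W, J) = -1/2 + ((W - 20)/(J + W))/8 = -1/2 + ((-20 + W)/(J + W))/8 = -1/2 + (-20 + W)/(8*(J + W)))
(-384 - 166)/(-281 + Z(-11, -20)) = (-384 - 166)/(-281 + (-20 - 4*(-20) - 3*(-11))/(8*(-20 - 11))) = -550/(-281 + (1/8)*(-20 + 80 + 33)/(-31)) = -550/(-281 + (1/8)*(-1/31)*93) = -550/(-281 - 3/8) = -550/(-2251/8) = -550*(-8/2251) = 4400/2251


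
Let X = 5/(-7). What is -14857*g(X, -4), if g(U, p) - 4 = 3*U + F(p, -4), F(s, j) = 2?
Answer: -401139/7 ≈ -57306.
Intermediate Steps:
X = -5/7 (X = 5*(-⅐) = -5/7 ≈ -0.71429)
g(U, p) = 6 + 3*U (g(U, p) = 4 + (3*U + 2) = 4 + (2 + 3*U) = 6 + 3*U)
-14857*g(X, -4) = -14857*(6 + 3*(-5/7)) = -14857*(6 - 15/7) = -14857*27/7 = -401139/7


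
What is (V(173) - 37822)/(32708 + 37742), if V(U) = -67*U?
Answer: -49413/70450 ≈ -0.70139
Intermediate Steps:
(V(173) - 37822)/(32708 + 37742) = (-67*173 - 37822)/(32708 + 37742) = (-11591 - 37822)/70450 = -49413*1/70450 = -49413/70450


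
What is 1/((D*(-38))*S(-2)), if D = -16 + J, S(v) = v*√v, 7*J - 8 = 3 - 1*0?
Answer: 7*I*√2/15352 ≈ 0.00064483*I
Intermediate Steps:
J = 11/7 (J = 8/7 + (3 - 1*0)/7 = 8/7 + (3 + 0)/7 = 8/7 + (⅐)*3 = 8/7 + 3/7 = 11/7 ≈ 1.5714)
S(v) = v^(3/2)
D = -101/7 (D = -16 + 11/7 = -101/7 ≈ -14.429)
1/((D*(-38))*S(-2)) = 1/((-101/7*(-38))*(-2)^(3/2)) = 1/(3838*(-2*I*√2)/7) = 1/(-7676*I*√2/7) = 7*I*√2/15352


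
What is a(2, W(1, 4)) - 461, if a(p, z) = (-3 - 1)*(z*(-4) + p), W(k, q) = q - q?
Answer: -469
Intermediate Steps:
W(k, q) = 0
a(p, z) = -4*p + 16*z (a(p, z) = -4*(-4*z + p) = -4*(p - 4*z) = -4*p + 16*z)
a(2, W(1, 4)) - 461 = (-4*2 + 16*0) - 461 = (-8 + 0) - 461 = -8 - 461 = -469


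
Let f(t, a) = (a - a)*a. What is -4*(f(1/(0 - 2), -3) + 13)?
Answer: -52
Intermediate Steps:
f(t, a) = 0 (f(t, a) = 0*a = 0)
-4*(f(1/(0 - 2), -3) + 13) = -4*(0 + 13) = -4*13 = -52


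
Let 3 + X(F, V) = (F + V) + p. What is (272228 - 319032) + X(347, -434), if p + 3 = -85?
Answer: -46982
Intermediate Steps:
p = -88 (p = -3 - 85 = -88)
X(F, V) = -91 + F + V (X(F, V) = -3 + ((F + V) - 88) = -3 + (-88 + F + V) = -91 + F + V)
(272228 - 319032) + X(347, -434) = (272228 - 319032) + (-91 + 347 - 434) = -46804 - 178 = -46982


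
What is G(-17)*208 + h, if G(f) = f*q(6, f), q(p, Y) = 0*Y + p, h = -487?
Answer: -21703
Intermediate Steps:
q(p, Y) = p (q(p, Y) = 0 + p = p)
G(f) = 6*f (G(f) = f*6 = 6*f)
G(-17)*208 + h = (6*(-17))*208 - 487 = -102*208 - 487 = -21216 - 487 = -21703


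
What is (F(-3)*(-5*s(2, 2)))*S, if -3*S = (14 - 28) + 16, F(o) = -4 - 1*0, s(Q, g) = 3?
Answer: -40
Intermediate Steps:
F(o) = -4 (F(o) = -4 + 0 = -4)
S = -⅔ (S = -((14 - 28) + 16)/3 = -(-14 + 16)/3 = -⅓*2 = -⅔ ≈ -0.66667)
(F(-3)*(-5*s(2, 2)))*S = -(-20)*3*(-⅔) = -4*(-15)*(-⅔) = 60*(-⅔) = -40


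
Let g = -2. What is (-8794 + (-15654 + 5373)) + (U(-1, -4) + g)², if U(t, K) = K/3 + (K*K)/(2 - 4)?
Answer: -170519/9 ≈ -18947.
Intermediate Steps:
U(t, K) = -K²/2 + K/3 (U(t, K) = K*(⅓) + K²/(-2) = K/3 + K²*(-½) = K/3 - K²/2 = -K²/2 + K/3)
(-8794 + (-15654 + 5373)) + (U(-1, -4) + g)² = (-8794 + (-15654 + 5373)) + ((⅙)*(-4)*(2 - 3*(-4)) - 2)² = (-8794 - 10281) + ((⅙)*(-4)*(2 + 12) - 2)² = -19075 + ((⅙)*(-4)*14 - 2)² = -19075 + (-28/3 - 2)² = -19075 + (-34/3)² = -19075 + 1156/9 = -170519/9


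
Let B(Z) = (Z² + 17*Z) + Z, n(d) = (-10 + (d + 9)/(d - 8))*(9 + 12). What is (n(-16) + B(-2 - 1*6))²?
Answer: 5157441/64 ≈ 80585.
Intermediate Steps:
n(d) = -210 + 21*(9 + d)/(-8 + d) (n(d) = (-10 + (9 + d)/(-8 + d))*21 = -210 + 21*(9 + d)/(-8 + d))
B(Z) = Z² + 18*Z
(n(-16) + B(-2 - 1*6))² = (21*(89 - 9*(-16))/(-8 - 16) + (-2 - 1*6)*(18 + (-2 - 1*6)))² = (21*(89 + 144)/(-24) + (-2 - 6)*(18 + (-2 - 6)))² = (21*(-1/24)*233 - 8*(18 - 8))² = (-1631/8 - 8*10)² = (-1631/8 - 80)² = (-2271/8)² = 5157441/64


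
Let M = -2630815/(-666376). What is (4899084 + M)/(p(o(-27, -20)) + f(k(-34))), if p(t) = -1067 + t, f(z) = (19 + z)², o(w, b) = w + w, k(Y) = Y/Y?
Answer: -105310794529/15498616 ≈ -6794.9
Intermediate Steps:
k(Y) = 1
M = 84865/21496 (M = -2630815*(-1/666376) = 84865/21496 ≈ 3.9479)
o(w, b) = 2*w
(4899084 + M)/(p(o(-27, -20)) + f(k(-34))) = (4899084 + 84865/21496)/((-1067 + 2*(-27)) + (19 + 1)²) = 105310794529/(21496*((-1067 - 54) + 20²)) = 105310794529/(21496*(-1121 + 400)) = (105310794529/21496)/(-721) = (105310794529/21496)*(-1/721) = -105310794529/15498616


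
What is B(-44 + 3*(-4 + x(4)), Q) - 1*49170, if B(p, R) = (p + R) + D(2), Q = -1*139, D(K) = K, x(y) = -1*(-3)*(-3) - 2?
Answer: -49396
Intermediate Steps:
x(y) = -11 (x(y) = 3*(-3) - 2 = -9 - 2 = -11)
Q = -139
B(p, R) = 2 + R + p (B(p, R) = (p + R) + 2 = (R + p) + 2 = 2 + R + p)
B(-44 + 3*(-4 + x(4)), Q) - 1*49170 = (2 - 139 + (-44 + 3*(-4 - 11))) - 1*49170 = (2 - 139 + (-44 + 3*(-15))) - 49170 = (2 - 139 + (-44 - 45)) - 49170 = (2 - 139 - 89) - 49170 = -226 - 49170 = -49396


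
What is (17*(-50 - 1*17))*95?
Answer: -108205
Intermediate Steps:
(17*(-50 - 1*17))*95 = (17*(-50 - 17))*95 = (17*(-67))*95 = -1139*95 = -108205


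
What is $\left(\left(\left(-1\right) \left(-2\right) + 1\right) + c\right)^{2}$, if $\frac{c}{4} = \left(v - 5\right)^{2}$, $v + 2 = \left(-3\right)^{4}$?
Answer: $479916649$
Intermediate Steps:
$v = 79$ ($v = -2 + \left(-3\right)^{4} = -2 + 81 = 79$)
$c = 21904$ ($c = 4 \left(79 - 5\right)^{2} = 4 \cdot 74^{2} = 4 \cdot 5476 = 21904$)
$\left(\left(\left(-1\right) \left(-2\right) + 1\right) + c\right)^{2} = \left(\left(\left(-1\right) \left(-2\right) + 1\right) + 21904\right)^{2} = \left(\left(2 + 1\right) + 21904\right)^{2} = \left(3 + 21904\right)^{2} = 21907^{2} = 479916649$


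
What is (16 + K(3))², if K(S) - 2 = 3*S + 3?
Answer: 900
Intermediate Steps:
K(S) = 5 + 3*S (K(S) = 2 + (3*S + 3) = 2 + (3 + 3*S) = 5 + 3*S)
(16 + K(3))² = (16 + (5 + 3*3))² = (16 + (5 + 9))² = (16 + 14)² = 30² = 900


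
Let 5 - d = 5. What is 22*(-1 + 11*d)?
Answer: -22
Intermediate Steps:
d = 0 (d = 5 - 1*5 = 5 - 5 = 0)
22*(-1 + 11*d) = 22*(-1 + 11*0) = 22*(-1 + 0) = 22*(-1) = -22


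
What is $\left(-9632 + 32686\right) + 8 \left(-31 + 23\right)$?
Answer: $22990$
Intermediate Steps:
$\left(-9632 + 32686\right) + 8 \left(-31 + 23\right) = 23054 + 8 \left(-8\right) = 23054 - 64 = 22990$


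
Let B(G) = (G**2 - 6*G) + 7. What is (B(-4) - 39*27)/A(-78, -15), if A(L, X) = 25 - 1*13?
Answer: -503/6 ≈ -83.833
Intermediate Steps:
B(G) = 7 + G**2 - 6*G
A(L, X) = 12 (A(L, X) = 25 - 13 = 12)
(B(-4) - 39*27)/A(-78, -15) = ((7 + (-4)**2 - 6*(-4)) - 39*27)/12 = ((7 + 16 + 24) - 1053)*(1/12) = (47 - 1053)*(1/12) = -1006*1/12 = -503/6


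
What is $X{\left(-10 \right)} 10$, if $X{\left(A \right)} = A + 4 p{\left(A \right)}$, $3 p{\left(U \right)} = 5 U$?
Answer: $- \frac{2300}{3} \approx -766.67$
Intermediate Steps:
$p{\left(U \right)} = \frac{5 U}{3}$
$X{\left(A \right)} = \frac{23 A}{3}$ ($X{\left(A \right)} = A + 4 \frac{5 A}{3} = A + \frac{20 A}{3} = \frac{23 A}{3}$)
$X{\left(-10 \right)} 10 = \frac{23}{3} \left(-10\right) 10 = \left(- \frac{230}{3}\right) 10 = - \frac{2300}{3}$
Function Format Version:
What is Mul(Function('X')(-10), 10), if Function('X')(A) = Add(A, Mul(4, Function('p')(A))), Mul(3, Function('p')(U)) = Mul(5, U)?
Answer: Rational(-2300, 3) ≈ -766.67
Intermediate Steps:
Function('p')(U) = Mul(Rational(5, 3), U) (Function('p')(U) = Mul(Rational(1, 3), Mul(5, U)) = Mul(Rational(5, 3), U))
Function('X')(A) = Mul(Rational(23, 3), A) (Function('X')(A) = Add(A, Mul(4, Mul(Rational(5, 3), A))) = Add(A, Mul(Rational(20, 3), A)) = Mul(Rational(23, 3), A))
Mul(Function('X')(-10), 10) = Mul(Mul(Rational(23, 3), -10), 10) = Mul(Rational(-230, 3), 10) = Rational(-2300, 3)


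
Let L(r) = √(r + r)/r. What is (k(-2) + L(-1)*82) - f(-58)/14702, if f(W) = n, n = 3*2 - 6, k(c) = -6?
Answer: -6 - 82*I*√2 ≈ -6.0 - 115.97*I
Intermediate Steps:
L(r) = √2/√r (L(r) = √(2*r)/r = (√2*√r)/r = √2/√r)
n = 0 (n = 6 - 6 = 0)
f(W) = 0
(k(-2) + L(-1)*82) - f(-58)/14702 = (-6 + (√2/√(-1))*82) - 0/14702 = (-6 + (√2*(-I))*82) - 0/14702 = (-6 - I*√2*82) - 1*0 = (-6 - 82*I*√2) + 0 = -6 - 82*I*√2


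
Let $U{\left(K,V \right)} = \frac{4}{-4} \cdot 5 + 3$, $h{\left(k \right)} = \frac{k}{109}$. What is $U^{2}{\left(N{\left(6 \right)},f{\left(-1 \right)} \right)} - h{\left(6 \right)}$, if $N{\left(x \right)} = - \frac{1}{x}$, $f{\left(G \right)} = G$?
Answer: $\frac{430}{109} \approx 3.945$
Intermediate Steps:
$h{\left(k \right)} = \frac{k}{109}$ ($h{\left(k \right)} = k \frac{1}{109} = \frac{k}{109}$)
$U{\left(K,V \right)} = -2$ ($U{\left(K,V \right)} = 4 \left(- \frac{1}{4}\right) 5 + 3 = \left(-1\right) 5 + 3 = -5 + 3 = -2$)
$U^{2}{\left(N{\left(6 \right)},f{\left(-1 \right)} \right)} - h{\left(6 \right)} = \left(-2\right)^{2} - \frac{1}{109} \cdot 6 = 4 - \frac{6}{109} = \frac{430}{109}$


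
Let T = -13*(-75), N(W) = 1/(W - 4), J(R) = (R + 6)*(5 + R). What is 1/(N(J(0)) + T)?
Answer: 26/25351 ≈ 0.0010256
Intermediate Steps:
J(R) = (5 + R)*(6 + R) (J(R) = (6 + R)*(5 + R) = (5 + R)*(6 + R))
N(W) = 1/(-4 + W)
T = 975
1/(N(J(0)) + T) = 1/(1/(-4 + (30 + 0**2 + 11*0)) + 975) = 1/(1/(-4 + (30 + 0 + 0)) + 975) = 1/(1/(-4 + 30) + 975) = 1/(1/26 + 975) = 1/(25351/26) = 26/25351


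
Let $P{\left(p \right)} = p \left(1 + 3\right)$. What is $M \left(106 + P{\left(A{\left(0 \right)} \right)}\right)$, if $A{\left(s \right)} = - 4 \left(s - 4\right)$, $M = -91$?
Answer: $-15470$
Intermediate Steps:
$A{\left(s \right)} = 16 - 4 s$ ($A{\left(s \right)} = - 4 \left(-4 + s\right) = 16 - 4 s$)
$P{\left(p \right)} = 4 p$ ($P{\left(p \right)} = p 4 = 4 p$)
$M \left(106 + P{\left(A{\left(0 \right)} \right)}\right) = - 91 \left(106 + 4 \left(16 - 0\right)\right) = - 91 \left(106 + 4 \left(16 + 0\right)\right) = - 91 \left(106 + 4 \cdot 16\right) = - 91 \left(106 + 64\right) = \left(-91\right) 170 = -15470$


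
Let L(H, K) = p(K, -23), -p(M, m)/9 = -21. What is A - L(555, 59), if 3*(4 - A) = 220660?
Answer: -221215/3 ≈ -73738.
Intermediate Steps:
p(M, m) = 189 (p(M, m) = -9*(-21) = 189)
L(H, K) = 189
A = -220648/3 (A = 4 - ⅓*220660 = 4 - 220660/3 = -220648/3 ≈ -73549.)
A - L(555, 59) = -220648/3 - 1*189 = -220648/3 - 189 = -221215/3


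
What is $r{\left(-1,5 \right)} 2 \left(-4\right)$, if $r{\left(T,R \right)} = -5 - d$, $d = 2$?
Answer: $56$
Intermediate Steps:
$r{\left(T,R \right)} = -7$ ($r{\left(T,R \right)} = -5 - 2 = -7$)
$r{\left(-1,5 \right)} 2 \left(-4\right) = \left(-7\right) 2 \left(-4\right) = \left(-14\right) \left(-4\right) = 56$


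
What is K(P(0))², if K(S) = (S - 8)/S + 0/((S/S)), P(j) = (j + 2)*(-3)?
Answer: 49/9 ≈ 5.4444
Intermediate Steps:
P(j) = -6 - 3*j (P(j) = (2 + j)*(-3) = -6 - 3*j)
K(S) = (-8 + S)/S (K(S) = (-8 + S)/S + 0/1 = (-8 + S)/S + 0*1 = (-8 + S)/S + 0 = (-8 + S)/S)
K(P(0))² = ((-8 + (-6 - 3*0))/(-6 - 3*0))² = ((-8 + (-6 + 0))/(-6 + 0))² = ((-8 - 6)/(-6))² = (-⅙*(-14))² = (7/3)² = 49/9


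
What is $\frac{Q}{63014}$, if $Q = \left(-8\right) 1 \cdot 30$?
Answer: $- \frac{120}{31507} \approx -0.0038087$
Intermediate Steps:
$Q = -240$ ($Q = \left(-8\right) 30 = -240$)
$\frac{Q}{63014} = - \frac{240}{63014} = \left(-240\right) \frac{1}{63014} = - \frac{120}{31507}$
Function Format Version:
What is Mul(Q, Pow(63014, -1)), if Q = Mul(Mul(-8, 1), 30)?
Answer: Rational(-120, 31507) ≈ -0.0038087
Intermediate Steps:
Q = -240 (Q = Mul(-8, 30) = -240)
Mul(Q, Pow(63014, -1)) = Mul(-240, Pow(63014, -1)) = Mul(-240, Rational(1, 63014)) = Rational(-120, 31507)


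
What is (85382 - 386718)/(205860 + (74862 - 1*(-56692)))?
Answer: -21524/24101 ≈ -0.89307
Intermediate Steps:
(85382 - 386718)/(205860 + (74862 - 1*(-56692))) = -301336/(205860 + (74862 + 56692)) = -301336/(205860 + 131554) = -301336/337414 = -301336*1/337414 = -21524/24101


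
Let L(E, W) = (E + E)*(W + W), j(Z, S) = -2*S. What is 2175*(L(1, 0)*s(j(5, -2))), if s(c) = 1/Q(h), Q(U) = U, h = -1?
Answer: 0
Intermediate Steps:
L(E, W) = 4*E*W (L(E, W) = (2*E)*(2*W) = 4*E*W)
s(c) = -1 (s(c) = 1/(-1) = -1)
2175*(L(1, 0)*s(j(5, -2))) = 2175*((4*1*0)*(-1)) = 2175*(0*(-1)) = 2175*0 = 0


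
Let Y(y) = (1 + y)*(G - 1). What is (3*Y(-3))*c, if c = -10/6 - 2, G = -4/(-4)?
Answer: 0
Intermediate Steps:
G = 1 (G = -4*(-¼) = 1)
c = -11/3 (c = -10/6 - 2 = -5*⅓ - 2 = -5/3 - 2 = -11/3 ≈ -3.6667)
Y(y) = 0 (Y(y) = (1 + y)*(1 - 1) = (1 + y)*0 = 0)
(3*Y(-3))*c = (3*0)*(-11/3) = 0*(-11/3) = 0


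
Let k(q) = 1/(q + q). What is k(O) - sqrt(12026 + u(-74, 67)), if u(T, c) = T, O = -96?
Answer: -1/192 - 12*sqrt(83) ≈ -109.33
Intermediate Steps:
k(q) = 1/(2*q)
k(O) - sqrt(12026 + u(-74, 67)) = (1/2)/(-96) - sqrt(12026 - 74) = (1/2)*(-1/96) - sqrt(11952) = -1/192 - 12*sqrt(83)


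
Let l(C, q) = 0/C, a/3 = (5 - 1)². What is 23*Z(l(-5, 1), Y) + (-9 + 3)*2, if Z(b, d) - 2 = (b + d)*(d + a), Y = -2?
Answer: -2082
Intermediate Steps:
a = 48 (a = 3*(5 - 1)² = 3*4² = 3*16 = 48)
l(C, q) = 0
Z(b, d) = 2 + (48 + d)*(b + d) (Z(b, d) = 2 + (b + d)*(d + 48) = 2 + (b + d)*(48 + d) = 2 + (48 + d)*(b + d))
23*Z(l(-5, 1), Y) + (-9 + 3)*2 = 23*(2 + (-2)² + 48*0 + 48*(-2) + 0*(-2)) + (-9 + 3)*2 = 23*(2 + 4 + 0 - 96 + 0) - 6*2 = 23*(-90) - 12 = -2070 - 12 = -2082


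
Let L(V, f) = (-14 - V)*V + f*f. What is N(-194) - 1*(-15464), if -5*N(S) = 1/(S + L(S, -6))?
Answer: 2712230961/175390 ≈ 15464.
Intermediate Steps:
L(V, f) = f² + V*(-14 - V) (L(V, f) = V*(-14 - V) + f² = f² + V*(-14 - V))
N(S) = -1/(5*(36 - S² - 13*S)) (N(S) = -1/(5*(S + ((-6)² - S² - 14*S))) = -1/(5*(S + (36 - S² - 14*S))) = -1/(5*(36 - S² - 13*S)))
N(-194) - 1*(-15464) = 1/(5*(-36 + (-194)² + 13*(-194))) - 1*(-15464) = 1/(5*(-36 + 37636 - 2522)) + 15464 = (⅕)/35078 + 15464 = (⅕)*(1/35078) + 15464 = 1/175390 + 15464 = 2712230961/175390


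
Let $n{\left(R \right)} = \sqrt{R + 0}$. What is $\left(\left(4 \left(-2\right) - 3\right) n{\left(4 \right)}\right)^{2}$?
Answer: $484$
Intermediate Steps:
$n{\left(R \right)} = \sqrt{R}$
$\left(\left(4 \left(-2\right) - 3\right) n{\left(4 \right)}\right)^{2} = \left(\left(4 \left(-2\right) - 3\right) \sqrt{4}\right)^{2} = \left(\left(-8 - 3\right) 2\right)^{2} = \left(\left(-11\right) 2\right)^{2} = \left(-22\right)^{2} = 484$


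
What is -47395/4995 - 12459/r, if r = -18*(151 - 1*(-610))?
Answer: -13044089/1520478 ≈ -8.5789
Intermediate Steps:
r = -13698 (r = -18*(151 + 610) = -18*761 = -13698)
-47395/4995 - 12459/r = -47395/4995 - 12459/(-13698) = -47395*1/4995 - 12459*(-1/13698) = -9479/999 + 4153/4566 = -13044089/1520478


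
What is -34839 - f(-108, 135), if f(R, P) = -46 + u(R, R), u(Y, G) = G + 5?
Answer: -34690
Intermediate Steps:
u(Y, G) = 5 + G
f(R, P) = -41 + R (f(R, P) = -46 + (5 + R) = -41 + R)
-34839 - f(-108, 135) = -34839 - (-41 - 108) = -34839 - 1*(-149) = -34839 + 149 = -34690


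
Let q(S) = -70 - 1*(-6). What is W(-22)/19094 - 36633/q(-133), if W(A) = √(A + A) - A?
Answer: 349735955/611008 + I*√11/9547 ≈ 572.39 + 0.0003474*I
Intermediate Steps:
W(A) = -A + √2*√A (W(A) = √(2*A) - A = √2*√A - A = -A + √2*√A)
q(S) = -64 (q(S) = -70 + 6 = -64)
W(-22)/19094 - 36633/q(-133) = (-1*(-22) + √2*√(-22))/19094 - 36633/(-64) = (22 + √2*(I*√22))*(1/19094) - 36633*(-1/64) = (22 + 2*I*√11)*(1/19094) + 36633/64 = (11/9547 + I*√11/9547) + 36633/64 = 349735955/611008 + I*√11/9547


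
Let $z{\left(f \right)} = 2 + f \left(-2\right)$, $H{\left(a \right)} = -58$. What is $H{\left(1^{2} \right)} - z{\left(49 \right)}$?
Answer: $38$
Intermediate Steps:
$z{\left(f \right)} = 2 - 2 f$
$H{\left(1^{2} \right)} - z{\left(49 \right)} = -58 - \left(2 - 98\right) = -58 - -96 = -58 + 96 = 38$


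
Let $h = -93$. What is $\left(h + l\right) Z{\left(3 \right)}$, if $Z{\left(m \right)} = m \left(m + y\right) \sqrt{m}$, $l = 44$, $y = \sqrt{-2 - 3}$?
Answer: $147 \sqrt{3} \left(-3 - i \sqrt{5}\right) \approx -763.83 - 569.33 i$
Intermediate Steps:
$y = i \sqrt{5}$ ($y = \sqrt{-5} = i \sqrt{5} \approx 2.2361 i$)
$Z{\left(m \right)} = m^{\frac{3}{2}} \left(m + i \sqrt{5}\right)$ ($Z{\left(m \right)} = m \left(m + i \sqrt{5}\right) \sqrt{m} = m^{\frac{3}{2}} \left(m + i \sqrt{5}\right)$)
$\left(h + l\right) Z{\left(3 \right)} = \left(-93 + 44\right) 3^{\frac{3}{2}} \left(3 + i \sqrt{5}\right) = - 49 \cdot 3 \sqrt{3} \left(3 + i \sqrt{5}\right) = - 147 \sqrt{3} \left(3 + i \sqrt{5}\right)$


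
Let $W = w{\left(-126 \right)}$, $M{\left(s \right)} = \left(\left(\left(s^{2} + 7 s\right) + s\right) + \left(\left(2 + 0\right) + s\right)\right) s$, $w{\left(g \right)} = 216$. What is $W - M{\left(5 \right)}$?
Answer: $-144$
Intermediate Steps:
$M{\left(s \right)} = s \left(2 + s^{2} + 9 s\right)$ ($M{\left(s \right)} = \left(\left(s^{2} + 8 s\right) + \left(2 + s\right)\right) s = \left(2 + s^{2} + 9 s\right) s = s \left(2 + s^{2} + 9 s\right)$)
$W = 216$
$W - M{\left(5 \right)} = 216 - 5 \left(2 + 5^{2} + 9 \cdot 5\right) = 216 - 5 \left(2 + 25 + 45\right) = 216 - 5 \cdot 72 = 216 - 360 = -144$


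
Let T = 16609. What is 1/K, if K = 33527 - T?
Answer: 1/16918 ≈ 5.9109e-5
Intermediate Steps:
K = 16918 (K = 33527 - 1*16609 = 33527 - 16609 = 16918)
1/K = 1/16918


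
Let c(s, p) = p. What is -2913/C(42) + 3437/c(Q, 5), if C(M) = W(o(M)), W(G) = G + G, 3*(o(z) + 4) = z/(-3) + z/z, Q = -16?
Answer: 43109/50 ≈ 862.18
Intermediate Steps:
o(z) = -11/3 - z/9 (o(z) = -4 + (z/(-3) + z/z)/3 = -4 + (z*(-⅓) + 1)/3 = -4 + (-z/3 + 1)/3 = -4 + (1 - z/3)/3 = -4 + (⅓ - z/9) = -11/3 - z/9)
W(G) = 2*G
C(M) = -22/3 - 2*M/9 (C(M) = 2*(-11/3 - M/9) = -22/3 - 2*M/9)
-2913/C(42) + 3437/c(Q, 5) = -2913/(-22/3 - 2/9*42) + 3437/5 = -2913/(-22/3 - 28/3) + 3437*(⅕) = -2913/(-50/3) + 3437/5 = -2913*(-3/50) + 3437/5 = 8739/50 + 3437/5 = 43109/50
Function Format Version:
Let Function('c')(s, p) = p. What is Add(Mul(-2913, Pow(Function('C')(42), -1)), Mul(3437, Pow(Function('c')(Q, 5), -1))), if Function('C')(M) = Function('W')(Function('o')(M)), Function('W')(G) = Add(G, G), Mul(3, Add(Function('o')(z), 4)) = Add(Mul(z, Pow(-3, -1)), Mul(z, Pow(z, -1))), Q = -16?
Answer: Rational(43109, 50) ≈ 862.18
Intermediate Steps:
Function('o')(z) = Add(Rational(-11, 3), Mul(Rational(-1, 9), z)) (Function('o')(z) = Add(-4, Mul(Rational(1, 3), Add(Mul(z, Pow(-3, -1)), Mul(z, Pow(z, -1))))) = Add(-4, Mul(Rational(1, 3), Add(Mul(z, Rational(-1, 3)), 1))) = Add(-4, Mul(Rational(1, 3), Add(Mul(Rational(-1, 3), z), 1))) = Add(-4, Mul(Rational(1, 3), Add(1, Mul(Rational(-1, 3), z)))) = Add(-4, Add(Rational(1, 3), Mul(Rational(-1, 9), z))) = Add(Rational(-11, 3), Mul(Rational(-1, 9), z)))
Function('W')(G) = Mul(2, G)
Function('C')(M) = Add(Rational(-22, 3), Mul(Rational(-2, 9), M)) (Function('C')(M) = Mul(2, Add(Rational(-11, 3), Mul(Rational(-1, 9), M))) = Add(Rational(-22, 3), Mul(Rational(-2, 9), M)))
Add(Mul(-2913, Pow(Function('C')(42), -1)), Mul(3437, Pow(Function('c')(Q, 5), -1))) = Add(Mul(-2913, Pow(Add(Rational(-22, 3), Mul(Rational(-2, 9), 42)), -1)), Mul(3437, Pow(5, -1))) = Add(Mul(-2913, Pow(Add(Rational(-22, 3), Rational(-28, 3)), -1)), Mul(3437, Rational(1, 5))) = Add(Mul(-2913, Pow(Rational(-50, 3), -1)), Rational(3437, 5)) = Add(Mul(-2913, Rational(-3, 50)), Rational(3437, 5)) = Add(Rational(8739, 50), Rational(3437, 5)) = Rational(43109, 50)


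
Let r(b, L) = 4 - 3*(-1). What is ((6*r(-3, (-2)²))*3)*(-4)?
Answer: -504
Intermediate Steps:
r(b, L) = 7 (r(b, L) = 4 + 3 = 7)
((6*r(-3, (-2)²))*3)*(-4) = ((6*7)*3)*(-4) = (42*3)*(-4) = 126*(-4) = -504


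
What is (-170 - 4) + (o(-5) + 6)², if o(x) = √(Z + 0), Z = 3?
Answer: -135 + 12*√3 ≈ -114.22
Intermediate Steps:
o(x) = √3 (o(x) = √(3 + 0) = √3)
(-170 - 4) + (o(-5) + 6)² = (-170 - 4) + (√3 + 6)² = -174 + (6 + √3)²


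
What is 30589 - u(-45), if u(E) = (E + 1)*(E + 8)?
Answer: 28961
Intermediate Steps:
u(E) = (1 + E)*(8 + E)
30589 - u(-45) = 30589 - (8 + (-45)² + 9*(-45)) = 30589 - (8 + 2025 - 405) = 30589 - 1*1628 = 30589 - 1628 = 28961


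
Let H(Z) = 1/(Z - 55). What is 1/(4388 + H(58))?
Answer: 3/13165 ≈ 0.00022788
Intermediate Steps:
H(Z) = 1/(-55 + Z)
1/(4388 + H(58)) = 1/(4388 + 1/(-55 + 58)) = 1/(4388 + 1/3) = 1/(4388 + ⅓) = 1/(13165/3) = 3/13165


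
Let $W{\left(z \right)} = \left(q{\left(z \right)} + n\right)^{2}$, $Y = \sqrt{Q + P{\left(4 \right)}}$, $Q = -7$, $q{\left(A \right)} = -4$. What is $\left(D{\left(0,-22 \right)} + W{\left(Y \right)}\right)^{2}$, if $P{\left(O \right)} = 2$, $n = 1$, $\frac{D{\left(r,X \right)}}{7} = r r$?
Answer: $81$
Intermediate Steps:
$D{\left(r,X \right)} = 7 r^{2}$ ($D{\left(r,X \right)} = 7 r r = 7 r^{2}$)
$Y = i \sqrt{5}$ ($Y = \sqrt{-7 + 2} = \sqrt{-5} = i \sqrt{5} \approx 2.2361 i$)
$W{\left(z \right)} = 9$ ($W{\left(z \right)} = \left(-4 + 1\right)^{2} = \left(-3\right)^{2} = 9$)
$\left(D{\left(0,-22 \right)} + W{\left(Y \right)}\right)^{2} = \left(7 \cdot 0^{2} + 9\right)^{2} = \left(7 \cdot 0 + 9\right)^{2} = \left(0 + 9\right)^{2} = 9^{2} = 81$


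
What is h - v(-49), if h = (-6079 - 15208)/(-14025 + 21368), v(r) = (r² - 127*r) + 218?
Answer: -9278299/1049 ≈ -8844.9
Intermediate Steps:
v(r) = 218 + r² - 127*r
h = -3041/1049 (h = -21287/7343 = -21287*1/7343 = -3041/1049 ≈ -2.8990)
h - v(-49) = -3041/1049 - (218 + (-49)² - 127*(-49)) = -3041/1049 - (218 + 2401 + 6223) = -3041/1049 - 1*8842 = -3041/1049 - 8842 = -9278299/1049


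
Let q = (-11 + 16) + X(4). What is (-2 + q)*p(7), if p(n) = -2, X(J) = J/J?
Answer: -8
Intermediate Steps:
X(J) = 1
q = 6 (q = (-11 + 16) + 1 = 5 + 1 = 6)
(-2 + q)*p(7) = (-2 + 6)*(-2) = 4*(-2) = -8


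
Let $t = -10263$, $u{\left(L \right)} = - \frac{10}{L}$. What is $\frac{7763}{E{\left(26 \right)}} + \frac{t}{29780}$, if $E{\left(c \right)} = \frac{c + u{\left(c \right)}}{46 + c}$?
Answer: $\frac{24042562829}{1101860} \approx 21820.0$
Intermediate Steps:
$E{\left(c \right)} = \frac{c - \frac{10}{c}}{46 + c}$
$\frac{7763}{E{\left(26 \right)}} + \frac{t}{29780} = \frac{7763}{\frac{1}{26} \frac{1}{46 + 26} \left(-10 + 26^{2}\right)} - \frac{10263}{29780} = \frac{7763}{\frac{1}{26} \cdot \frac{1}{72} \left(-10 + 676\right)} - \frac{10263}{29780} = \frac{7763}{\frac{1}{26} \cdot \frac{1}{72} \cdot 666} - \frac{10263}{29780} = \frac{7763}{\frac{37}{104}} - \frac{10263}{29780} = 7763 \cdot \frac{104}{37} - \frac{10263}{29780} = \frac{807352}{37} - \frac{10263}{29780} = \frac{24042562829}{1101860}$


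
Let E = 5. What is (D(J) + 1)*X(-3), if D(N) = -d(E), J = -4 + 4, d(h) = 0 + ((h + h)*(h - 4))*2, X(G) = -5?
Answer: 95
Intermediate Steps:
d(h) = 4*h*(-4 + h) (d(h) = 0 + ((2*h)*(-4 + h))*2 = 0 + (2*h*(-4 + h))*2 = 0 + 4*h*(-4 + h) = 4*h*(-4 + h))
J = 0
D(N) = -20 (D(N) = -4*5*(-4 + 5) = -4*5 = -1*20 = -20)
(D(J) + 1)*X(-3) = (-20 + 1)*(-5) = -19*(-5) = 95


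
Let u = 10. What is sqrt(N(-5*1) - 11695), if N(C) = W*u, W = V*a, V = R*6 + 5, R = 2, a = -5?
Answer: I*sqrt(12545) ≈ 112.0*I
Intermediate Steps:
V = 17 (V = 2*6 + 5 = 12 + 5 = 17)
W = -85 (W = 17*(-5) = -85)
N(C) = -850 (N(C) = -85*10 = -850)
sqrt(N(-5*1) - 11695) = sqrt(-850 - 11695) = sqrt(-12545) = I*sqrt(12545)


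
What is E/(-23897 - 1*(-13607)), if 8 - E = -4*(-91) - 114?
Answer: 121/5145 ≈ 0.023518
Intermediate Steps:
E = -242 (E = 8 - (-4*(-91) - 114) = 8 - (364 - 114) = 8 - 1*250 = 8 - 250 = -242)
E/(-23897 - 1*(-13607)) = -242/(-23897 - 1*(-13607)) = -242/(-23897 + 13607) = -242/(-10290) = -242*(-1/10290) = 121/5145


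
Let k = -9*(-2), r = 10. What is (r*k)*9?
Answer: 1620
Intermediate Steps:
k = 18
(r*k)*9 = (10*18)*9 = 180*9 = 1620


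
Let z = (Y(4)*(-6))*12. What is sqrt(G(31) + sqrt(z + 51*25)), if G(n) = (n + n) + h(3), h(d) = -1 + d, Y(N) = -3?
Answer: sqrt(64 + sqrt(1491)) ≈ 10.130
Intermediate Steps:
G(n) = 2 + 2*n (G(n) = (n + n) + (-1 + 3) = 2*n + 2 = 2 + 2*n)
z = 216 (z = -3*(-6)*12 = 18*12 = 216)
sqrt(G(31) + sqrt(z + 51*25)) = sqrt((2 + 2*31) + sqrt(216 + 51*25)) = sqrt((2 + 62) + sqrt(216 + 1275)) = sqrt(64 + sqrt(1491))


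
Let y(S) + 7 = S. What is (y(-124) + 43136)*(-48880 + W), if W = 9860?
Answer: -1678055100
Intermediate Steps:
y(S) = -7 + S
(y(-124) + 43136)*(-48880 + W) = ((-7 - 124) + 43136)*(-48880 + 9860) = (-131 + 43136)*(-39020) = 43005*(-39020) = -1678055100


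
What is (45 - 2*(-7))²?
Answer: 3481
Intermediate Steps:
(45 - 2*(-7))² = (45 + 14)² = 59² = 3481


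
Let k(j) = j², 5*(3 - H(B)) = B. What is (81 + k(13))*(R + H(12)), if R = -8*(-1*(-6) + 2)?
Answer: -15850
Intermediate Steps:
H(B) = 3 - B/5
R = -64 (R = -8*(6 + 2) = -8*8 = -64)
(81 + k(13))*(R + H(12)) = (81 + 13²)*(-64 + (3 - ⅕*12)) = (81 + 169)*(-64 + (3 - 12/5)) = 250*(-64 + ⅗) = 250*(-317/5) = -15850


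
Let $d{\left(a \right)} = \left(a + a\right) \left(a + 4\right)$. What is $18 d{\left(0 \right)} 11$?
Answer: $0$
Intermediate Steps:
$d{\left(a \right)} = 2 a \left(4 + a\right)$
$18 d{\left(0 \right)} 11 = 18 \cdot 2 \cdot 0 \left(4 + 0\right) 11 = 18 \cdot 2 \cdot 0 \cdot 4 \cdot 11 = 18 \cdot 0 \cdot 11 = 0 \cdot 11 = 0$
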